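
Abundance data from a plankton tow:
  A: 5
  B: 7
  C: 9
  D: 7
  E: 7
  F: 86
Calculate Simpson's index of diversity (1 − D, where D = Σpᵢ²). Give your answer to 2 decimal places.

Total N = 5+7+9+7+7+86 = 121, so the proportions are 0.0413, 0.0579, 0.0744, 0.0579, 0.0579, 0.7107 (working shown to 4 dp, full precision carried).
D = 0.0413² + 0.0579² + 0.0744² + 0.0579² + 0.0579² + 0.7107² = 0.0017 + 0.0033 + 0.0055 + 0.0033 + 0.0033 + 0.5052 = 0.5224.
So 1 − D = 0.4776, i.e. 0.48 to 2 decimal places.

0.48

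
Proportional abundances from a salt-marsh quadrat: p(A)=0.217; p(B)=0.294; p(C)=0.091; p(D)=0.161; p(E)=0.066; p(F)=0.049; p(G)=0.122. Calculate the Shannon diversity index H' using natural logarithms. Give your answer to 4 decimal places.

1.7874

Each pᵢ ln pᵢ term (working shown to 6 dp, full precision carried): 0.217×(-1.527858)=-0.331545, 0.294×(-1.224176)=-0.359908, 0.091×(-2.396896)=-0.218118, 0.161×(-1.826351)=-0.294042, 0.066×(-2.718101)=-0.179395, 0.049×(-3.015935)=-0.147781, 0.122×(-2.103734)=-0.256656.
Sum = -1.787444, so H' = 1.7874.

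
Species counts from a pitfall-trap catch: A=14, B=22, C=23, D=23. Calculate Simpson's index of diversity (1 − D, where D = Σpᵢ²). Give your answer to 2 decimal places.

Total N = 14+22+23+23 = 82, so the proportions are 0.1707, 0.2683, 0.2805, 0.2805 (working shown to 4 dp, full precision carried).
D = 0.1707² + 0.2683² + 0.2805² + 0.2805² = 0.0291 + 0.0720 + 0.0787 + 0.0787 = 0.2585.
So 1 − D = 0.7415, i.e. 0.74 to 2 decimal places.

0.74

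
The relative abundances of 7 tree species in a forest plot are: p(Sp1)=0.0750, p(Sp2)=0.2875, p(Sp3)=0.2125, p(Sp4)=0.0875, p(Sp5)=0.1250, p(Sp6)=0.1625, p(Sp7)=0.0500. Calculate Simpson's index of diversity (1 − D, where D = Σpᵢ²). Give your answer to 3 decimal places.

0.814

D = 0.075² + 0.2875² + 0.2125² + 0.0875² + 0.125² + 0.1625² + 0.05² = 0.00562 + 0.08266 + 0.04516 + 0.00766 + 0.01562 + 0.02641 + 0.00250 = 0.18562 (working shown to 5 dp, full precision carried).
So 1 − D = 0.81438, i.e. 0.814 to 3 decimal places.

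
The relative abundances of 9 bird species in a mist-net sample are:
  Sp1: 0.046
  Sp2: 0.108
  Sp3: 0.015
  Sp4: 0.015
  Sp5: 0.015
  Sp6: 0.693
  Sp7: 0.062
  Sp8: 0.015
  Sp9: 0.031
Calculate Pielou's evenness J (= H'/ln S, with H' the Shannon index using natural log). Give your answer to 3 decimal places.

H' = −Σ pᵢ ln pᵢ = −((-0.14164) + (-0.24037) + (-0.06300) + (-0.06300) + (-0.06300) + (-0.25414) + (-0.17240) + (-0.06300) + (-0.10769)) = 1.16821 (working shown to 5 dp, full precision carried).
With S = 9 species, ln S = 2.19722, so J = 1.16821/2.19722 = 0.53168, i.e. 0.532 to 3 decimal places.

0.532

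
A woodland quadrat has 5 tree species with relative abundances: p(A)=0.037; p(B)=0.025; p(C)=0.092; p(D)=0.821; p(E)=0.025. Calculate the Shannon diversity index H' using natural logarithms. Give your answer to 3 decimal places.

0.688

Each pᵢ ln pᵢ term (working shown to 5 dp, full precision carried): 0.037×(-3.29684)=-0.12198, 0.025×(-3.68888)=-0.09222, 0.092×(-2.38597)=-0.21951, 0.821×(-0.19723)=-0.16193, 0.025×(-3.68888)=-0.09222.
Sum = -0.68786, so H' = 0.688.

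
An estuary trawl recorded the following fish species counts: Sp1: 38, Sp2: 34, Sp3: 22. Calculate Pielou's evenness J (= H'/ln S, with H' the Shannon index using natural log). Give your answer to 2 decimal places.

Total N = 38+34+22 = 94, so the proportions are 0.4043, 0.3617, 0.234 (working shown to 4 dp, full precision carried).
H' = −Σ pᵢ ln pᵢ = −((-0.3661) + (-0.3678) + (-0.3399)) = 1.0739.
With S = 3 species, ln S = 1.0986, so J = 1.0739/1.0986 = 0.9775, i.e. 0.98 to 2 decimal places.

0.98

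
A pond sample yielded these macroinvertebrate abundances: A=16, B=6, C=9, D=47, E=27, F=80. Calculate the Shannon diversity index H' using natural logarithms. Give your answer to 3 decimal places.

1.461

Total N = 16+6+9+47+27+80 = 185, so the proportions are 0.08649, 0.03243, 0.04865, 0.25405, 0.14595, 0.43243 (working shown to 5 dp, full precision carried).
Each pᵢ ln pᵢ term: 0.08649×(-2.44777)=-0.21170, 0.03243×(-3.42860)=-0.11120, 0.04865×(-3.02313)=-0.14707, 0.25405×(-1.37021)=-0.34811, 0.14595×(-1.92452)=-0.28088, 0.43243×(-0.83833)=-0.36252.
Sum = -1.46147, so H' = 1.461.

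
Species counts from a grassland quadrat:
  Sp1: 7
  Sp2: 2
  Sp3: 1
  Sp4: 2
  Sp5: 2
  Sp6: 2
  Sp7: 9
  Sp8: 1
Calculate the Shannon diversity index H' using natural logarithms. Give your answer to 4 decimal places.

Total N = 7+2+1+2+2+2+9+1 = 26, so the proportions are 0.269231, 0.076923, 0.038462, 0.076923, 0.076923, 0.076923, 0.346154, 0.038462 (working shown to 6 dp, full precision carried).
Each pᵢ ln pᵢ term: 0.269231×(-1.312186)=-0.353281, 0.076923×(-2.564949)=-0.197304, 0.038462×(-3.258097)=-0.125311, 0.076923×(-2.564949)=-0.197304, 0.076923×(-2.564949)=-0.197304, 0.076923×(-2.564949)=-0.197304, 0.346154×(-1.060872)=-0.367225, 0.038462×(-3.258097)=-0.125311.
Sum = -1.760344, so H' = 1.7603.

1.7603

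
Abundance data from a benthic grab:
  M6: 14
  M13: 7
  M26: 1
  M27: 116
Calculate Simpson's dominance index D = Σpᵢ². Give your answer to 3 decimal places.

Total N = 14+7+1+116 = 138, so the proportions are 0.10145, 0.05072, 0.00725, 0.84058 (working shown to 5 dp, full precision carried).
D = 0.10145² + 0.05072² + 0.00725² + 0.84058² = 0.01029 + 0.00257 + 0.00005 + 0.70657 = 0.71949.
To 3 decimal places, D = 0.719.

0.719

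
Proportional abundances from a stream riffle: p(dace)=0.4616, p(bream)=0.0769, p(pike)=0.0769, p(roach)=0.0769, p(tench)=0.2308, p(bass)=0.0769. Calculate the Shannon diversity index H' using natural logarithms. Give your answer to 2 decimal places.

1.48

Each pᵢ ln pᵢ term (working shown to 4 dp, full precision carried): 0.4616×(-0.7731)=-0.3568, 0.0769×(-2.5652)=-0.1973, 0.0769×(-2.5652)=-0.1973, 0.0769×(-2.5652)=-0.1973, 0.2308×(-1.4662)=-0.3384, 0.0769×(-2.5652)=-0.1973.
Sum = -1.4843, so H' = 1.48.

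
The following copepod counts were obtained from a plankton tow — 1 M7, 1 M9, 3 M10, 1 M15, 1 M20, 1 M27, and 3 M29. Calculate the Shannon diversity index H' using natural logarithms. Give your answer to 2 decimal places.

1.80

Total N = 1+1+3+1+1+1+3 = 11, so the proportions are 0.0909, 0.0909, 0.2727, 0.0909, 0.0909, 0.0909, 0.2727 (working shown to 4 dp, full precision carried).
Each pᵢ ln pᵢ term: 0.0909×(-2.3979)=-0.2180, 0.0909×(-2.3979)=-0.2180, 0.2727×(-1.2993)=-0.3543, 0.0909×(-2.3979)=-0.2180, 0.0909×(-2.3979)=-0.2180, 0.0909×(-2.3979)=-0.2180, 0.2727×(-1.2993)=-0.3543.
Sum = -1.7987, so H' = 1.80.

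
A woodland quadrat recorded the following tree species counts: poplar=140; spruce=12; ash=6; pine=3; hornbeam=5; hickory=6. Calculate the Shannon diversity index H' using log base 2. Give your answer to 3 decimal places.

1.098

Total N = 140+12+6+3+5+6 = 172, so the proportions are 0.81395, 0.06977, 0.03488, 0.01744, 0.02907, 0.03488 (working shown to 5 dp, full precision carried).
Each pᵢ log₂ pᵢ term: 0.81395×(-0.29698)=-0.24173, 0.06977×(-3.84130)=-0.26800, 0.03488×(-4.84130)=-0.16888, 0.01744×(-5.84130)=-0.10188, 0.02907×(-5.10434)=-0.14838, 0.03488×(-4.84130)=-0.16888.
Sum = -1.09776, so H' = 1.098.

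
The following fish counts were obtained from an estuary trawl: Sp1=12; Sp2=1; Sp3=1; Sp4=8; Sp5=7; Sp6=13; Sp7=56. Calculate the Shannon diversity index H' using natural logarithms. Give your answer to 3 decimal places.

1.331

Total N = 12+1+1+8+7+13+56 = 98, so the proportions are 0.12244898, 0.01020408, 0.01020408, 0.08163265, 0.07142857, 0.13265306, 0.57142857 (working shown to 8 dp, full precision carried).
Each pᵢ ln pᵢ term: 0.12244898×(-2.10006083)=-0.25715031, 0.01020408×(-4.58496748)=-0.04678538, 0.01020408×(-4.58496748)=-0.04678538, 0.08163265×(-2.50552594)=-0.20453273, 0.07142857×(-2.63905733)=-0.18850409, 0.13265306×(-2.02001812)=-0.26796159, 0.57142857×(-0.55961579)=-0.31978045.
Sum = -1.33149993, so H' = 1.331.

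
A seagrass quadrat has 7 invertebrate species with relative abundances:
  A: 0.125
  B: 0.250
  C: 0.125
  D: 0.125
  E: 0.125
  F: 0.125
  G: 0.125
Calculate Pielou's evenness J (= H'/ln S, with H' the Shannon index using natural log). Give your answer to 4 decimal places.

H' = −Σ pᵢ ln pᵢ = −((-0.259930) + (-0.346574) + (-0.259930) + (-0.259930) + (-0.259930) + (-0.259930) + (-0.259930)) = 1.906155 (working shown to 6 dp, full precision carried).
With S = 7 species, ln S = 1.945910, so J = 1.906155/1.945910 = 0.979570, i.e. 0.9796 to 4 decimal places.

0.9796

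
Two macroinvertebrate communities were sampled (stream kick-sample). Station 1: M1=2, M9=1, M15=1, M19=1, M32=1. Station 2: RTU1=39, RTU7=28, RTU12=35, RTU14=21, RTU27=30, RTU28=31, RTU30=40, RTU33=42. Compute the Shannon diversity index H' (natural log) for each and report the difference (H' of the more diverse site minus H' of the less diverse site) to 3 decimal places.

0.498

Station 1: N=6, proportions 0.33333, 0.16667, 0.16667, 0.16667, 0.16667, giving H' = 1.56071 (working shown to 5 dp, full precision carried).
Station 2: N=266, proportions 0.14662, 0.10526, 0.13158, 0.07895, 0.11278, 0.11654, 0.15038, 0.15789, giving H' = 2.05876.
Difference = |1.56071 − 2.05876| = 0.49805, i.e. 0.498 to 3 decimal places.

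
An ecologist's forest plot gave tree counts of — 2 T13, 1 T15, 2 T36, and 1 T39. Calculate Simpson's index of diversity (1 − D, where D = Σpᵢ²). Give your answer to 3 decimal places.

0.722

Total N = 2+1+2+1 = 6, so the proportions are 0.33333, 0.16667, 0.33333, 0.16667 (working shown to 5 dp, full precision carried).
D = 0.33333² + 0.16667² + 0.33333² + 0.16667² = 0.11111 + 0.02778 + 0.11111 + 0.02778 = 0.27778.
So 1 − D = 0.72222, i.e. 0.722 to 3 decimal places.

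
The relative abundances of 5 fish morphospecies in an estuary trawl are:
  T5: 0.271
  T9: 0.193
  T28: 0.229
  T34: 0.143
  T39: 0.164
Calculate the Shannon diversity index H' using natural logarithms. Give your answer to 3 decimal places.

Each pᵢ ln pᵢ term (working shown to 5 dp, full precision carried): 0.271×(-1.30564)=-0.35383, 0.193×(-1.64507)=-0.31750, 0.229×(-1.47403)=-0.33755, 0.143×(-1.94491)=-0.27812, 0.164×(-1.80789)=-0.29649.
Sum = -1.58349, so H' = 1.583.

1.583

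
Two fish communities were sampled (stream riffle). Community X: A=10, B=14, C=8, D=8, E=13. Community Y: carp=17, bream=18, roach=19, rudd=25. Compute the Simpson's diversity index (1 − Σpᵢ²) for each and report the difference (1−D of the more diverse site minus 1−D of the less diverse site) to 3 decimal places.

0.045

Community X: N=53, proportions 0.18868, 0.26415, 0.15094, 0.15094, 0.24528, giving 1−D = 0.78889 (working shown to 5 dp, full precision carried).
Community Y: N=79, proportions 0.21519, 0.22785, 0.24051, 0.31646, giving 1−D = 0.74379.
Difference = |0.78889 − 0.74379| = 0.04510, i.e. 0.045 to 3 decimal places.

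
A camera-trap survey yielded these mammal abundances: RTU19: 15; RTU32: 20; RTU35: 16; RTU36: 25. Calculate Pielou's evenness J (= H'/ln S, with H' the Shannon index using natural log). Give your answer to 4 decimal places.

0.9849

Total N = 15+20+16+25 = 76, so the proportions are 0.197368, 0.263158, 0.210526, 0.328947 (working shown to 6 dp, full precision carried).
H' = −Σ pᵢ ln pᵢ = −((-0.320266) + (-0.351316) + (-0.328030) + (-0.365743)) = 1.365356.
With S = 4 species, ln S = 1.386294, so J = 1.365356/1.386294 = 0.984896, i.e. 0.9849 to 4 decimal places.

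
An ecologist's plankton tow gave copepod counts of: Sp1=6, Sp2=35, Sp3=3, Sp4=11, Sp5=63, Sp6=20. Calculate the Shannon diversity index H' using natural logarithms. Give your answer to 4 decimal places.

1.4070

Total N = 6+35+3+11+63+20 = 138, so the proportions are 0.043478, 0.253623, 0.021739, 0.07971, 0.456522, 0.144928 (working shown to 6 dp, full precision carried).
Each pᵢ ln pᵢ term: 0.043478×(-3.135494)=-0.136326, 0.253623×(-1.371906)=-0.347947, 0.021739×(-3.828641)=-0.083231, 0.07971×(-2.529358)=-0.201616, 0.456522×(-0.784119)=-0.357967, 0.144928×(-1.931521)=-0.279931.
Sum = -1.407018, so H' = 1.4070.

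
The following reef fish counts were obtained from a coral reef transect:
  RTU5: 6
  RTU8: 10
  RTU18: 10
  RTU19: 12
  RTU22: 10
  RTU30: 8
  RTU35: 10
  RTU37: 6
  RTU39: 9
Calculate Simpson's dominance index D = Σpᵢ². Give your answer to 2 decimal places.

Total N = 6+10+10+12+10+8+10+6+9 = 81, so the proportions are 0.0741, 0.1235, 0.1235, 0.1481, 0.1235, 0.0988, 0.1235, 0.0741, 0.1111 (working shown to 4 dp, full precision carried).
D = 0.0741² + 0.1235² + 0.1235² + 0.1481² + 0.1235² + 0.0988² + 0.1235² + 0.0741² + 0.1111² = 0.0055 + 0.0152 + 0.0152 + 0.0219 + 0.0152 + 0.0098 + 0.0152 + 0.0055 + 0.0123 = 0.1160.
To 2 decimal places, D = 0.12.

0.12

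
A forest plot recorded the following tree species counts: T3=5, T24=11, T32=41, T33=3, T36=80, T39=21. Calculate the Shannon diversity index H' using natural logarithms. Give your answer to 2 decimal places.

Total N = 5+11+41+3+80+21 = 161, so the proportions are 0.0311, 0.0683, 0.2547, 0.0186, 0.4969, 0.1304 (working shown to 4 dp, full precision carried).
Each pᵢ ln pᵢ term: 0.0311×(-3.4720)=-0.1078, 0.0683×(-2.6835)=-0.1833, 0.2547×(-1.3678)=-0.3483, 0.0186×(-3.9828)=-0.0742, 0.4969×(-0.6994)=-0.3475, 0.1304×(-2.0369)=-0.2657.
Sum = -1.3269, so H' = 1.33.

1.33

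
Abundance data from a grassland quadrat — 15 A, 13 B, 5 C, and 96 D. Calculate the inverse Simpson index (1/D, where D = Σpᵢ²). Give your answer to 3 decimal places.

Total N = 15+13+5+96 = 129, so the proportions are 0.116279, 0.100775, 0.03876, 0.744186 (working shown to 6 dp, full precision carried).
D = 0.116279² + 0.100775² + 0.03876² + 0.744186² = 0.013521 + 0.010156 + 0.001502 + 0.553813 = 0.578992.
So 1/D = 1.72714, i.e. 1.727 to 3 decimal places.

1.727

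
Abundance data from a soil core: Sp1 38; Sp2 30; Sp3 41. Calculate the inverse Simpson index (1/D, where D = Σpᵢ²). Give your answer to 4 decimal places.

2.9518

Total N = 38+30+41 = 109, so the proportions are 0.3486239, 0.2752294, 0.3761468 (working shown to 7 dp, full precision carried).
D = 0.3486239² + 0.2752294² + 0.3761468² = 0.1215386 + 0.0757512 + 0.1414864 = 0.3387762.
So 1/D = 2.951801, i.e. 2.9518 to 4 decimal places.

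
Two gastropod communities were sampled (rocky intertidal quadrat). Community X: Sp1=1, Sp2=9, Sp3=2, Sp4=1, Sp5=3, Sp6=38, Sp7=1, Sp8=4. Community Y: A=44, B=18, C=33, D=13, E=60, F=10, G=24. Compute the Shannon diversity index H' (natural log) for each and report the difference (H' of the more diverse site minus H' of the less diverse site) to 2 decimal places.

Community X: N=59, proportions 0.01695, 0.15254, 0.0339, 0.01695, 0.05085, 0.64407, 0.01695, 0.0678, giving H' = 1.22617 (working shown to 5 dp, full precision carried).
Community Y: N=202, proportions 0.21782, 0.08911, 0.16337, 0.06436, 0.29703, 0.0495, 0.11881, giving H' = 1.78243.
Difference = |1.22617 − 1.78243| = 0.55626, i.e. 0.56 to 2 decimal places.

0.56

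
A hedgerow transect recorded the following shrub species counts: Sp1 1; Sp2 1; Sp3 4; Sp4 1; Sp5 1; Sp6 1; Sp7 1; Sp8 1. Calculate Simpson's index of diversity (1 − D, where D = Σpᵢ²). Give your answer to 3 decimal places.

0.810

Total N = 1+1+4+1+1+1+1+1 = 11, so the proportions are 0.09091, 0.09091, 0.36364, 0.09091, 0.09091, 0.09091, 0.09091, 0.09091 (working shown to 5 dp, full precision carried).
D = 0.09091² + 0.09091² + 0.36364² + 0.09091² + 0.09091² + 0.09091² + 0.09091² + 0.09091² = 0.00826 + 0.00826 + 0.13223 + 0.00826 + 0.00826 + 0.00826 + 0.00826 + 0.00826 = 0.19008.
So 1 − D = 0.80992, i.e. 0.810 to 3 decimal places.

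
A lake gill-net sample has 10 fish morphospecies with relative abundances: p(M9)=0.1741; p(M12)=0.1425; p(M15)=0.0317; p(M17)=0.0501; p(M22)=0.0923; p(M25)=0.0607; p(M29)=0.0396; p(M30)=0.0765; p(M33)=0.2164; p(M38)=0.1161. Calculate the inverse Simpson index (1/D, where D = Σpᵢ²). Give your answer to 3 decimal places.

D = 0.1741² + 0.1425² + 0.0317² + 0.0501² + 0.0923² + 0.0607² + 0.0396² + 0.0765² + 0.2164² + 0.1161² = 0.0303108 + 0.0203062 + 0.0010049 + 0.0025100 + 0.0085193 + 0.0036845 + 0.0015682 + 0.0058522 + 0.0468290 + 0.0134792 = 0.1340643 (working shown to 7 dp, full precision carried).
So 1/D = 7.45911, i.e. 7.459 to 3 decimal places.

7.459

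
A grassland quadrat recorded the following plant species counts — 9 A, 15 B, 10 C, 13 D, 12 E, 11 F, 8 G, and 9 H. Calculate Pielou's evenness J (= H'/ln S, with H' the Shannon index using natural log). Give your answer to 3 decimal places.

0.990

Total N = 9+15+10+13+12+11+8+9 = 87, so the proportions are 0.10345, 0.17241, 0.11494, 0.14943, 0.13793, 0.12644, 0.09195, 0.10345 (working shown to 5 dp, full precision carried).
H' = −Σ pᵢ ln pᵢ = −((-0.23469) + (-0.30308) + (-0.24866) + (-0.28405) + (-0.27324) + (-0.26147) + (-0.21945) + (-0.23469)) = 2.05933.
With S = 8 species, ln S = 2.07944, so J = 2.05933/2.07944 = 0.99033, i.e. 0.990 to 3 decimal places.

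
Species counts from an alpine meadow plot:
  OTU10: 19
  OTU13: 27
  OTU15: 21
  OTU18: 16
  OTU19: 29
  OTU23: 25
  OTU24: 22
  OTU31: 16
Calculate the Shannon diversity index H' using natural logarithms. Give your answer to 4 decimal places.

2.0578

Total N = 19+27+21+16+29+25+22+16 = 175, so the proportions are 0.108571, 0.154286, 0.12, 0.091429, 0.165714, 0.142857, 0.125714, 0.091429 (working shown to 6 dp, full precision carried).
Each pᵢ ln pᵢ term: 0.108571×(-2.220347)=-0.241066, 0.154286×(-1.868949)=-0.288352, 0.12×(-2.120264)=-0.254432, 0.091429×(-2.392197)=-0.218715, 0.165714×(-1.797490)=-0.297870, 0.142857×(-1.945910)=-0.277987, 0.125714×(-2.073744)=-0.260699, 0.091429×(-2.392197)=-0.218715.
Sum = -2.057837, so H' = 2.0578.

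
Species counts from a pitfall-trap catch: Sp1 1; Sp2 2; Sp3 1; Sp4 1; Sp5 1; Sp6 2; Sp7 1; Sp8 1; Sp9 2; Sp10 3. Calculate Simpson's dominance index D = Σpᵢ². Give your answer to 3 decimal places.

Total N = 1+2+1+1+1+2+1+1+2+3 = 15, so the proportions are 0.06667, 0.13333, 0.06667, 0.06667, 0.06667, 0.13333, 0.06667, 0.06667, 0.13333, 0.2 (working shown to 5 dp, full precision carried).
D = 0.06667² + 0.13333² + 0.06667² + 0.06667² + 0.06667² + 0.13333² + 0.06667² + 0.06667² + 0.13333² + 0.2² = 0.00444 + 0.01778 + 0.00444 + 0.00444 + 0.00444 + 0.01778 + 0.00444 + 0.00444 + 0.01778 + 0.04000 = 0.12000.
To 3 decimal places, D = 0.120.

0.120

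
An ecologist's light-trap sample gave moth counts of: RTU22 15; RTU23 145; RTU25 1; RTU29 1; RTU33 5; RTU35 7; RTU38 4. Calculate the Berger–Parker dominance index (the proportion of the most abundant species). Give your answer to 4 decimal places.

Total N = 15+145+1+1+5+7+4 = 178, so the proportions are 0.08427, 0.814607, 0.005618, 0.005618, 0.02809, 0.039326, 0.022472 (working shown to 6 dp, full precision carried).
The largest proportion is 0.814607, i.e. d = 0.8146 to 4 decimal places.

0.8146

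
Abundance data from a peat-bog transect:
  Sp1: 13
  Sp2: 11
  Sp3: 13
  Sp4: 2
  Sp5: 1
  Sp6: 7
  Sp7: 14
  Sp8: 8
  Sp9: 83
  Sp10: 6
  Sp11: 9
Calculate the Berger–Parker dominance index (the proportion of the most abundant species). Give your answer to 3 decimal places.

0.497

Total N = 13+11+13+2+1+7+14+8+83+6+9 = 167, so the proportions are 0.07784, 0.06587, 0.07784, 0.01198, 0.00599, 0.04192, 0.08383, 0.0479, 0.49701, 0.03593, 0.05389 (working shown to 5 dp, full precision carried).
The largest proportion is 0.49701, i.e. d = 0.497 to 3 decimal places.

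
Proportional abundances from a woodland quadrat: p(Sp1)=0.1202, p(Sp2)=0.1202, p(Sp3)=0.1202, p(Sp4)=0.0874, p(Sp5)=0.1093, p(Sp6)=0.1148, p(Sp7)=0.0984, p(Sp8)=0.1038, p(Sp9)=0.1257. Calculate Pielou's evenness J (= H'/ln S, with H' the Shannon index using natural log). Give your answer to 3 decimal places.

0.997

H' = −Σ pᵢ ln pᵢ = −((-0.25466) + (-0.25466) + (-0.25466) + (-0.21302) + (-0.24195) + (-0.24849) + (-0.22816) + (-0.23514) + (-0.26068)) = 2.19141 (working shown to 5 dp, full precision carried).
With S = 9 species, ln S = 2.19722, so J = 2.19141/2.19722 = 0.99735, i.e. 0.997 to 3 decimal places.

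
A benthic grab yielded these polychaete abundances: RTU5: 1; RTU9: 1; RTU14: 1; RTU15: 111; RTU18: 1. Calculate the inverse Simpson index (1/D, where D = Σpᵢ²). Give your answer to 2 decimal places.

1.07

Total N = 1+1+1+111+1 = 115, so the proportions are 0.0087, 0.0087, 0.0087, 0.96522, 0.0087 (working shown to 5 dp, full precision carried).
D = 0.0087² + 0.0087² + 0.0087² + 0.96522² + 0.0087² = 0.00008 + 0.00008 + 0.00008 + 0.93164 + 0.00008 = 0.93195.
So 1/D = 1.0730, i.e. 1.07 to 2 decimal places.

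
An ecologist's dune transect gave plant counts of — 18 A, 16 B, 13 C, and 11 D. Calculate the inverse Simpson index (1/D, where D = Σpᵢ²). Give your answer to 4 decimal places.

3.8667

Total N = 18+16+13+11 = 58, so the proportions are 0.31034483, 0.27586207, 0.22413793, 0.18965517 (working shown to 8 dp, full precision carried).
D = 0.31034483² + 0.27586207² + 0.22413793² + 0.18965517² = 0.09631391 + 0.07609988 + 0.05023781 + 0.03596908 = 0.25862069.
So 1/D = 3.866667, i.e. 3.8667 to 4 decimal places.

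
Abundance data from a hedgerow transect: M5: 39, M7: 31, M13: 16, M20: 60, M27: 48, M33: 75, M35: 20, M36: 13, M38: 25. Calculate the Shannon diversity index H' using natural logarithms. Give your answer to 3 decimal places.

Total N = 39+31+16+60+48+75+20+13+25 = 327, so the proportions are 0.11927, 0.0948, 0.04893, 0.18349, 0.14679, 0.22936, 0.06116, 0.03976, 0.07645 (working shown to 5 dp, full precision carried).
Each pᵢ ln pᵢ term: 0.11927×(-2.12640)=-0.25361, 0.0948×(-2.35597)=-0.22335, 0.04893×(-3.01737)=-0.14764, 0.18349×(-1.69562)=-0.31112, 0.14679×(-1.91876)=-0.28165, 0.22936×(-1.47247)=-0.33772, 0.06116×(-2.79423)=-0.17090, 0.03976×(-3.22501)=-0.12821, 0.07645×(-2.57108)=-0.19657.
Sum = -2.05077, so H' = 2.051.

2.051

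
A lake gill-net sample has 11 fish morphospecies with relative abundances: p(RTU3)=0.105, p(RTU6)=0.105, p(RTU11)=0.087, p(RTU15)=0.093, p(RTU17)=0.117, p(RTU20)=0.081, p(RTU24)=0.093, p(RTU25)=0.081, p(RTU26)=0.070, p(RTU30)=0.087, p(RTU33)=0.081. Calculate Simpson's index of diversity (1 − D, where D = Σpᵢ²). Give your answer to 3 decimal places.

D = 0.105² + 0.105² + 0.087² + 0.093² + 0.117² + 0.081² + 0.093² + 0.081² + 0.07² + 0.087² + 0.081² = 0.01102 + 0.01102 + 0.00757 + 0.00865 + 0.01369 + 0.00656 + 0.00865 + 0.00656 + 0.00490 + 0.00757 + 0.00656 = 0.09276 (working shown to 5 dp, full precision carried).
So 1 − D = 0.90724, i.e. 0.907 to 3 decimal places.

0.907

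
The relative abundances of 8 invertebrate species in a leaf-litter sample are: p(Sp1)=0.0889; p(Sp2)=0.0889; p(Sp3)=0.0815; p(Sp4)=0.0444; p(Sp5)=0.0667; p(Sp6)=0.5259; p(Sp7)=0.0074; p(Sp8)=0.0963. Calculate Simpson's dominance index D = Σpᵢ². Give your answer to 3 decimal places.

0.315

D = 0.0889² + 0.0889² + 0.0815² + 0.0444² + 0.0667² + 0.5259² + 0.0074² + 0.0963² = 0.00790 + 0.00790 + 0.00664 + 0.00197 + 0.00445 + 0.27657 + 0.00005 + 0.00927 = 0.31477 (working shown to 5 dp, full precision carried).
To 3 decimal places, D = 0.315.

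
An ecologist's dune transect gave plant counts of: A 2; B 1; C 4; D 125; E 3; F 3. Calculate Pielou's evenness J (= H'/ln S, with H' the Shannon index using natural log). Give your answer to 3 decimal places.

Total N = 2+1+4+125+3+3 = 138, so the proportions are 0.01449, 0.00725, 0.02899, 0.9058, 0.02174, 0.02174 (working shown to 5 dp, full precision carried).
H' = −Σ pᵢ ln pᵢ = −((-0.06136) + (-0.03570) + (-0.10264) + (-0.08962) + (-0.08323) + (-0.08323)) = 0.45579.
With S = 6 species, ln S = 1.79176, so J = 0.45579/1.79176 = 0.25438, i.e. 0.254 to 3 decimal places.

0.254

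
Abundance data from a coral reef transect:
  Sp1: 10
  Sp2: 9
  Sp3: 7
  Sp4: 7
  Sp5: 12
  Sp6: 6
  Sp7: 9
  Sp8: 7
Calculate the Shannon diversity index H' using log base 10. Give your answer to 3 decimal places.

Total N = 10+9+7+7+12+6+9+7 = 67, so the proportions are 0.14925, 0.13433, 0.10448, 0.10448, 0.1791, 0.08955, 0.13433, 0.10448 (working shown to 5 dp, full precision carried).
Each pᵢ log₁₀ pᵢ term: 0.14925×(-0.82607)=-0.12329, 0.13433×(-0.87183)=-0.11711, 0.10448×(-0.98098)=-0.10249, 0.10448×(-0.98098)=-0.10249, 0.1791×(-0.74689)=-0.13377, 0.08955×(-1.04792)=-0.09384, 0.13433×(-0.87183)=-0.11711, 0.10448×(-0.98098)=-0.10249.
Sum = -0.89260, so H' = 0.893.

0.893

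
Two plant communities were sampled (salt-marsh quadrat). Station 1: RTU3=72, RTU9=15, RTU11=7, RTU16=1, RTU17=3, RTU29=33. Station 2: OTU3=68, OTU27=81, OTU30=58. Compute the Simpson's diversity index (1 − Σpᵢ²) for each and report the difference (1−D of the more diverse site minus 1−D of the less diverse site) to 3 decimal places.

Station 1: N=131, proportions 0.54962, 0.1145, 0.05344, 0.00763, 0.0229, 0.25191, giving 1−D = 0.61791 (working shown to 5 dp, full precision carried).
Station 2: N=207, proportions 0.3285, 0.3913, 0.28019, giving 1−D = 0.66046.
Difference = |0.61791 − 0.66046| = 0.04255, i.e. 0.043 to 3 decimal places.

0.043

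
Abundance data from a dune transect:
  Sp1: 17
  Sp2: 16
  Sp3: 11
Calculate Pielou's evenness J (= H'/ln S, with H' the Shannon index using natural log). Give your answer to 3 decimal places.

0.985

Total N = 17+16+11 = 44, so the proportions are 0.38636, 0.36364, 0.25 (working shown to 5 dp, full precision carried).
H' = −Σ pᵢ ln pᵢ = −((-0.36742) + (-0.36785) + (-0.34657)) = 1.08185.
With S = 3 species, ln S = 1.09861, so J = 1.08185/1.09861 = 0.98474, i.e. 0.985 to 3 decimal places.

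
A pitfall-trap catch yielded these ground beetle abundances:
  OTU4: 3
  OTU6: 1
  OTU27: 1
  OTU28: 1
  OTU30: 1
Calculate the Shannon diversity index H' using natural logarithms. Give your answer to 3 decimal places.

Total N = 3+1+1+1+1 = 7, so the proportions are 0.42857, 0.14286, 0.14286, 0.14286, 0.14286 (working shown to 5 dp, full precision carried).
Each pᵢ ln pᵢ term: 0.42857×(-0.84730)=-0.36313, 0.14286×(-1.94591)=-0.27799, 0.14286×(-1.94591)=-0.27799, 0.14286×(-1.94591)=-0.27799, 0.14286×(-1.94591)=-0.27799.
Sum = -1.47508, so H' = 1.475.

1.475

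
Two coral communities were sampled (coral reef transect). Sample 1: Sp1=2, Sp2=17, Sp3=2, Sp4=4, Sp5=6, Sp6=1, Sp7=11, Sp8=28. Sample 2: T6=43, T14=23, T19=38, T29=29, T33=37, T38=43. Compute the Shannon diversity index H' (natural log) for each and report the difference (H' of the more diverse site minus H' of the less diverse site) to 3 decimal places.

0.139

Sample 1: N=71, proportions 0.028169, 0.239437, 0.028169, 0.056338, 0.084507, 0.014085, 0.15493, 0.394366, giving H' = 1.630123 (working shown to 6 dp, full precision carried).
Sample 2: N=213, proportions 0.201878, 0.107981, 0.178404, 0.13615, 0.173709, 0.201878, giving H' = 1.769445.
Difference = |1.630123 − 1.769445| = 0.139322, i.e. 0.139 to 3 decimal places.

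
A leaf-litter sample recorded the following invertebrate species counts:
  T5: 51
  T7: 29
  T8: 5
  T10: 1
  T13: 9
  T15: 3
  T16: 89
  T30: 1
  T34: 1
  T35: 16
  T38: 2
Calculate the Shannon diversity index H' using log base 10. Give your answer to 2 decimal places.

0.69

Total N = 51+29+5+1+9+3+89+1+1+16+2 = 207, so the proportions are 0.2464, 0.1401, 0.0242, 0.0048, 0.0435, 0.0145, 0.43, 0.0048, 0.0048, 0.0773, 0.0097 (working shown to 4 dp, full precision carried).
Each pᵢ log₁₀ pᵢ term: 0.2464×(-0.6084)=-0.1499, 0.1401×(-0.8536)=-0.1196, 0.0242×(-1.6170)=-0.0391, 0.0048×(-2.3160)=-0.0112, 0.0435×(-1.3617)=-0.0592, 0.0145×(-1.8388)=-0.0266, 0.43×(-0.3666)=-0.1576, 0.0048×(-2.3160)=-0.0112, 0.0048×(-2.3160)=-0.0112, 0.0773×(-1.1119)=-0.0859, 0.0097×(-2.0149)=-0.0195.
Sum = -0.6910, so H' = 0.69.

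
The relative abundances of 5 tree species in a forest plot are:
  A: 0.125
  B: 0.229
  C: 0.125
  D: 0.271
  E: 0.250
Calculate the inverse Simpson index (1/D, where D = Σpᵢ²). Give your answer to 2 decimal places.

D = 0.125² + 0.229² + 0.125² + 0.271² + 0.25² = 0.015625 + 0.052441 + 0.015625 + 0.073441 + 0.062500 = 0.219632 (working shown to 6 dp, full precision carried).
So 1/D = 4.5531, i.e. 4.55 to 2 decimal places.

4.55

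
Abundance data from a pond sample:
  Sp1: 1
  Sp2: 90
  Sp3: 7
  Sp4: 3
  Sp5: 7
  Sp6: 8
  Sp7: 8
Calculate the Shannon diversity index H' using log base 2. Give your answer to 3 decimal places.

Total N = 1+90+7+3+7+8+8 = 124, so the proportions are 0.00806, 0.72581, 0.05645, 0.02419, 0.05645, 0.06452, 0.06452 (working shown to 5 dp, full precision carried).
Each pᵢ log₂ pᵢ term: 0.00806×(-6.95420)=-0.05608, 0.72581×(-0.46234)=-0.33557, 0.05645×(-4.14684)=-0.23410, 0.02419×(-5.36923)=-0.12990, 0.05645×(-4.14684)=-0.23410, 0.06452×(-3.95420)=-0.25511, 0.06452×(-3.95420)=-0.25511.
Sum = -1.49997, so H' = 1.500.

1.500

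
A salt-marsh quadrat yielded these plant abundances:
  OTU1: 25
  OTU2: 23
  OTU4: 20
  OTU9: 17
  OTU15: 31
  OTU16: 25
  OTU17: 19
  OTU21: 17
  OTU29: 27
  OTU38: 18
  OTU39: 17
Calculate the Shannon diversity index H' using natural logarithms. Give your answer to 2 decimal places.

2.38

Total N = 25+23+20+17+31+25+19+17+27+18+17 = 239, so the proportions are 0.1046, 0.0962, 0.0837, 0.0711, 0.1297, 0.1046, 0.0795, 0.0711, 0.113, 0.0753, 0.0711 (working shown to 4 dp, full precision carried).
Each pᵢ ln pᵢ term: 0.1046×(-2.2576)=-0.2361, 0.0962×(-2.3410)=-0.2253, 0.0837×(-2.4807)=-0.2076, 0.0711×(-2.6433)=-0.1880, 0.1297×(-2.0425)=-0.2649, 0.1046×(-2.2576)=-0.2361, 0.0795×(-2.5320)=-0.2013, 0.0711×(-2.6433)=-0.1880, 0.113×(-2.1806)=-0.2463, 0.0753×(-2.5861)=-0.1948, 0.0711×(-2.6433)=-0.1880.
Sum = -2.3765, so H' = 2.38.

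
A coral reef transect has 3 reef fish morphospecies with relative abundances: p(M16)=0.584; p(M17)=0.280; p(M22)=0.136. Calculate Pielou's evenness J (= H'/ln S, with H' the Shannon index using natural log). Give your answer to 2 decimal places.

0.86

H' = −Σ pᵢ ln pᵢ = −((-0.3141) + (-0.3564) + (-0.2713)) = 0.9419 (working shown to 4 dp, full precision carried).
With S = 3 species, ln S = 1.0986, so J = 0.9419/1.0986 = 0.8573, i.e. 0.86 to 2 decimal places.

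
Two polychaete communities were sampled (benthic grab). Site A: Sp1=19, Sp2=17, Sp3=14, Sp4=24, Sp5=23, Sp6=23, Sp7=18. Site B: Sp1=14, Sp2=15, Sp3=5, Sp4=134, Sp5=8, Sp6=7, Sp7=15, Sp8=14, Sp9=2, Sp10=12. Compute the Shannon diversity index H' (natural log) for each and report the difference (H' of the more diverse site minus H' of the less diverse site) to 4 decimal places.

0.4077

Site A: N=138, proportions 0.13768116, 0.12318841, 0.10144928, 0.17391304, 0.16666667, 0.16666667, 0.13043478, giving H' = 1.93023566 (working shown to 8 dp, full precision carried).
Site B: N=226, proportions 0.0619469, 0.06637168, 0.02212389, 0.59292035, 0.03539823, 0.03097345, 0.06637168, 0.0619469, 0.00884956, 0.05309735, giving H' = 1.52250442.
Difference = |1.93023566 − 1.52250442| = 0.40773124, i.e. 0.4077 to 4 decimal places.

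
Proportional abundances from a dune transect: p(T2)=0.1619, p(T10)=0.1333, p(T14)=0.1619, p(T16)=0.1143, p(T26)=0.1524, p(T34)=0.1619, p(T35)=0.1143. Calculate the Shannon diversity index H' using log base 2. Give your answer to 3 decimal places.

2.792

Each pᵢ log₂ pᵢ term (working shown to 5 dp, full precision carried): 0.1619×(-2.62683)=-0.42528, 0.1333×(-2.90725)=-0.38754, 0.1619×(-2.62683)=-0.42528, 0.1143×(-3.12910)=-0.35766, 0.1524×(-2.71407)=-0.41362, 0.1619×(-2.62683)=-0.42528, 0.1143×(-3.12910)=-0.35766.
Sum = -2.79232, so H' = 2.792.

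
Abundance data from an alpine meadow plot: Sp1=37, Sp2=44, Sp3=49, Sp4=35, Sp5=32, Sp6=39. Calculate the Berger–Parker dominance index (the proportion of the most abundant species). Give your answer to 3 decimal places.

Total N = 37+44+49+35+32+39 = 236, so the proportions are 0.15678, 0.18644, 0.20763, 0.14831, 0.13559, 0.16525 (working shown to 5 dp, full precision carried).
The largest proportion is 0.20763, i.e. d = 0.208 to 3 decimal places.

0.208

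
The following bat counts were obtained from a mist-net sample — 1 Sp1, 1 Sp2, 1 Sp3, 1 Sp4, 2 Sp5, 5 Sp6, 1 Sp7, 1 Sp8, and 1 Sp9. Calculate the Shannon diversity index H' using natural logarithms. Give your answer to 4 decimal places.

1.9652

Total N = 1+1+1+1+2+5+1+1+1 = 14, so the proportions are 0.071429, 0.071429, 0.071429, 0.071429, 0.142857, 0.357143, 0.071429, 0.071429, 0.071429 (working shown to 6 dp, full precision carried).
Each pᵢ ln pᵢ term: 0.071429×(-2.639057)=-0.188504, 0.071429×(-2.639057)=-0.188504, 0.071429×(-2.639057)=-0.188504, 0.071429×(-2.639057)=-0.188504, 0.142857×(-1.945910)=-0.277987, 0.357143×(-1.029619)=-0.367721, 0.071429×(-2.639057)=-0.188504, 0.071429×(-2.639057)=-0.188504, 0.071429×(-2.639057)=-0.188504.
Sum = -1.965237, so H' = 1.9652.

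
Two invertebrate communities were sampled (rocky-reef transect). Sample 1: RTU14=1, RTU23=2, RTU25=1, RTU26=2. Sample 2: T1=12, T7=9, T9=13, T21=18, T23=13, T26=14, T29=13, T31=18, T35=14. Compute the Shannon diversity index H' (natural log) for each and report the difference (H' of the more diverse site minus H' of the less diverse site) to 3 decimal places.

0.849

Sample 1: N=6, proportions 0.16667, 0.33333, 0.16667, 0.33333, giving H' = 1.32966 (working shown to 5 dp, full precision carried).
Sample 2: N=124, proportions 0.09677, 0.07258, 0.10484, 0.14516, 0.10484, 0.1129, 0.10484, 0.14516, 0.1129, giving H' = 2.17856.
Difference = |1.32966 − 2.17856| = 0.84890, i.e. 0.849 to 3 decimal places.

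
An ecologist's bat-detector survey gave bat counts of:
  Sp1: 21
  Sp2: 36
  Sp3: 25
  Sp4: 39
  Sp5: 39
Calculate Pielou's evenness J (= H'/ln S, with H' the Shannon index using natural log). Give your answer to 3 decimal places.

0.982

Total N = 21+36+25+39+39 = 160, so the proportions are 0.13125, 0.225, 0.15625, 0.24375, 0.24375 (working shown to 5 dp, full precision carried).
H' = −Σ pᵢ ln pᵢ = −((-0.26652) + (-0.33562) + (-0.29005) + (-0.34408) + (-0.34408)) = 1.58035.
With S = 5 species, ln S = 1.60944, so J = 1.58035/1.60944 = 0.98193, i.e. 0.982 to 3 decimal places.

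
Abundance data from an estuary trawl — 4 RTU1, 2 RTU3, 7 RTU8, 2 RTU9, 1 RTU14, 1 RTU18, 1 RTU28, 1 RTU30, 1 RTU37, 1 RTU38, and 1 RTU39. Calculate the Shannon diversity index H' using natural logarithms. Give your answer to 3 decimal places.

Total N = 4+2+7+2+1+1+1+1+1+1+1 = 22, so the proportions are 0.18182, 0.09091, 0.31818, 0.09091, 0.04545, 0.04545, 0.04545, 0.04545, 0.04545, 0.04545, 0.04545 (working shown to 5 dp, full precision carried).
Each pᵢ ln pᵢ term: 0.18182×(-1.70475)=-0.30995, 0.09091×(-2.39790)=-0.21799, 0.31818×(-1.14513)=-0.36436, 0.09091×(-2.39790)=-0.21799, 0.04545×(-3.09104)=-0.14050, 0.04545×(-3.09104)=-0.14050, 0.04545×(-3.09104)=-0.14050, 0.04545×(-3.09104)=-0.14050, 0.04545×(-3.09104)=-0.14050, 0.04545×(-3.09104)=-0.14050, 0.04545×(-3.09104)=-0.14050.
Sum = -2.09381, so H' = 2.094.

2.094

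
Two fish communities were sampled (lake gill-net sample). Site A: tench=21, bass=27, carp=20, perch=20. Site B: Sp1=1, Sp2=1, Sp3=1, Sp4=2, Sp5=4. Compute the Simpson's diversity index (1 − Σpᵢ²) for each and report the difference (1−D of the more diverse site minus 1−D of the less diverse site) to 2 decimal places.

0.03

Site A: N=88, proportions 0.2386, 0.3068, 0.2273, 0.2273, giving 1−D = 0.7456 (working shown to 4 dp, full precision carried).
Site B: N=9, proportions 0.1111, 0.1111, 0.1111, 0.2222, 0.4444, giving 1−D = 0.7160.
Difference = |0.7456 − 0.7160| = 0.0296, i.e. 0.03 to 2 decimal places.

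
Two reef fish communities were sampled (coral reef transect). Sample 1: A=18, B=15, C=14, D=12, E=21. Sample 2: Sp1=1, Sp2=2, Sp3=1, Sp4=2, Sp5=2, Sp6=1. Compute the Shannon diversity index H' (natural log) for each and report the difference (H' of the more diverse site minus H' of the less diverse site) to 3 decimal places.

0.145

Sample 1: N=80, proportions 0.225, 0.1875, 0.175, 0.15, 0.2625, giving H' = 1.59018 (working shown to 5 dp, full precision carried).
Sample 2: N=9, proportions 0.11111, 0.22222, 0.11111, 0.22222, 0.22222, 0.11111, giving H' = 1.73513.
Difference = |1.59018 − 1.73513| = 0.14495, i.e. 0.145 to 3 decimal places.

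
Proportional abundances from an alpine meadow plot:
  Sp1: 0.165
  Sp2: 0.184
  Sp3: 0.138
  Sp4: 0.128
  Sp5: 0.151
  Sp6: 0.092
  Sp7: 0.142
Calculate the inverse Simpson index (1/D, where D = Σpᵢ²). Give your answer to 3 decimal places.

6.760

D = 0.165² + 0.184² + 0.138² + 0.128² + 0.151² + 0.092² + 0.142² = 0.0272250 + 0.0338560 + 0.0190440 + 0.0163840 + 0.0228010 + 0.0084640 + 0.0201640 = 0.1479380 (working shown to 7 dp, full precision carried).
So 1/D = 6.75959, i.e. 6.760 to 3 decimal places.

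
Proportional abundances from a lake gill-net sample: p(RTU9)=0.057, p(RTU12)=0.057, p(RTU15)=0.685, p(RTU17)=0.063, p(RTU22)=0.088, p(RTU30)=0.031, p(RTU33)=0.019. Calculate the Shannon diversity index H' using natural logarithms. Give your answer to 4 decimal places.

Each pᵢ ln pᵢ term (working shown to 6 dp, full precision carried): 0.057×(-2.864704)=-0.163288, 0.057×(-2.864704)=-0.163288, 0.685×(-0.378336)=-0.259160, 0.063×(-2.764621)=-0.174171, 0.088×(-2.430418)=-0.213877, 0.031×(-3.473768)=-0.107687, 0.019×(-3.963316)=-0.075303.
Sum = -1.156774, so H' = 1.1568.

1.1568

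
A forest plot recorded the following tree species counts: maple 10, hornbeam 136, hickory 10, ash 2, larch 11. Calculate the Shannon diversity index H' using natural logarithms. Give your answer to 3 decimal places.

0.740

Total N = 10+136+10+2+11 = 169, so the proportions are 0.05917, 0.80473, 0.05917, 0.01183, 0.06509 (working shown to 5 dp, full precision carried).
Each pᵢ ln pᵢ term: 0.05917×(-2.82731)=-0.16730, 0.80473×(-0.21724)=-0.17482, 0.05917×(-2.82731)=-0.16730, 0.01183×(-4.43675)=-0.05251, 0.06509×(-2.73200)=-0.17782.
Sum = -0.73975, so H' = 0.740.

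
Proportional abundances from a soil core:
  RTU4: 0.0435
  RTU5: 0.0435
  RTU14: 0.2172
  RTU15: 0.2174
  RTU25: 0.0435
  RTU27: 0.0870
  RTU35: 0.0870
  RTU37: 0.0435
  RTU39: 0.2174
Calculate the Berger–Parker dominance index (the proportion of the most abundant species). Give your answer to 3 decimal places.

0.217

The largest proportion is 0.2174, i.e. d = 0.217 to 3 decimal places.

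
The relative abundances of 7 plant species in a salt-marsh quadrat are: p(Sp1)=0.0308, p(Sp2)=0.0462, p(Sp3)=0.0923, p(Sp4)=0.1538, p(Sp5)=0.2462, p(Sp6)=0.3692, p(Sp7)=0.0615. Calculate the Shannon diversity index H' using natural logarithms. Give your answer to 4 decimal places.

Each pᵢ ln pᵢ term (working shown to 6 dp, full precision carried): 0.0308×(-3.480241)=-0.107191, 0.0462×(-3.074775)=-0.142055, 0.0923×(-2.382711)=-0.219924, 0.1538×(-1.872102)=-0.287929, 0.2462×(-1.401611)=-0.345077, 0.3692×(-0.996417)=-0.367877, 0.0615×(-2.788718)=-0.171506.
Sum = -1.641559, so H' = 1.6416.

1.6416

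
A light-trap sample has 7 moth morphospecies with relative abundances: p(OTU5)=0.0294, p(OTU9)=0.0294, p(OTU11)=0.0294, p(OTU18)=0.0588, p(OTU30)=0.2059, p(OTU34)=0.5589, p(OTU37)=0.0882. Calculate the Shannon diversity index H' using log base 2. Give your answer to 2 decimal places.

1.94

Each pᵢ log₂ pᵢ term (working shown to 4 dp, full precision carried): 0.0294×(-5.0880)=-0.1496, 0.0294×(-5.0880)=-0.1496, 0.0294×(-5.0880)=-0.1496, 0.0588×(-4.0880)=-0.2404, 0.2059×(-2.2800)=-0.4694, 0.5589×(-0.8393)=-0.4691, 0.0882×(-3.5031)=-0.3090.
Sum = -1.9367, so H' = 1.94.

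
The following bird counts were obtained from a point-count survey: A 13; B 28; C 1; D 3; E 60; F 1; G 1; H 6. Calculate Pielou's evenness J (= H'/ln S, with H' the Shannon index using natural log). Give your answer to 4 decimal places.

Total N = 13+28+1+3+60+1+1+6 = 113, so the proportions are 0.115044, 0.247788, 0.00885, 0.026549, 0.530973, 0.00885, 0.00885, 0.053097 (working shown to 6 dp, full precision carried).
H' = −Σ pᵢ ln pᵢ = −((-0.248776) + (-0.345709) + (-0.041835) + (-0.096339) + (-0.336129) + (-0.041835) + (-0.041835) + (-0.155874)) = 1.308334.
With S = 8 species, ln S = 2.079442, so J = 1.308334/2.079442 = 0.629175, i.e. 0.6292 to 4 decimal places.

0.6292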